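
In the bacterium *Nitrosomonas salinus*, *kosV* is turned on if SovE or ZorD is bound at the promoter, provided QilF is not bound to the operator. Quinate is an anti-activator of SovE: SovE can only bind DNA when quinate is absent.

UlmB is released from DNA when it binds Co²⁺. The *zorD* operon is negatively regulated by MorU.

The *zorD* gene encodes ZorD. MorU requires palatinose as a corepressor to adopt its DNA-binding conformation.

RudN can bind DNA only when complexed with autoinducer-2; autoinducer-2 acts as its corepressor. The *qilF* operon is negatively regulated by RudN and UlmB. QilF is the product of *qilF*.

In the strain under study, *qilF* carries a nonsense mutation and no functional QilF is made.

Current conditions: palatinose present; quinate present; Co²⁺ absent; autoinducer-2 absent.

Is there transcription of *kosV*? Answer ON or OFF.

Quinate is present, so SovE is inactive.
QilF is non-functional in this strain, so it has no effect.
Palatinose is present, so MorU is active.
With repressor MorU bound, *zorD* is not transcribed.
So ZorD is not produced.
No activator is available at the *kosV* promoter, so *kosV* is not transcribed.

OFF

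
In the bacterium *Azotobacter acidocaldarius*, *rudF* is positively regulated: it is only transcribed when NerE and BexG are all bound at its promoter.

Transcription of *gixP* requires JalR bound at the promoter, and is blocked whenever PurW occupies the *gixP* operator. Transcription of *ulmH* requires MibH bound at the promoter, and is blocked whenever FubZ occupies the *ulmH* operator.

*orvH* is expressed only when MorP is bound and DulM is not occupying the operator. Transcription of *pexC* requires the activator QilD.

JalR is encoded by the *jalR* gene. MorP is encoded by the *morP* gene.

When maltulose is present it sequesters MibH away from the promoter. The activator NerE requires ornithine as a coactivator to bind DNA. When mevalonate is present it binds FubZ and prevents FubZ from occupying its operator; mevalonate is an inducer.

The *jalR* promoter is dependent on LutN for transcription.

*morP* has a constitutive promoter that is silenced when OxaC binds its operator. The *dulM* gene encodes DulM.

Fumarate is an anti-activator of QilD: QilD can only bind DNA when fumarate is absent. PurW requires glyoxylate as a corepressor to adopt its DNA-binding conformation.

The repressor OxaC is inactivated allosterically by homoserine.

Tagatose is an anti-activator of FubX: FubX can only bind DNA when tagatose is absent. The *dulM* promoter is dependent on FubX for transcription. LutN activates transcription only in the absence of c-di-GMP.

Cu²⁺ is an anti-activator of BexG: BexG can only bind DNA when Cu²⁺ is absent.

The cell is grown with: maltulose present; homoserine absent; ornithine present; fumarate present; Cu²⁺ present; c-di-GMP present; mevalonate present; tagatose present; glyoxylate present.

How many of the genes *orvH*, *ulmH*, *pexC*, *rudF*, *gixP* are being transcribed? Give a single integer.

0

Tagatose is present, so FubX is inactive.
Required activator FubX is absent, so *dulM* is not transcribed.
So DulM is not produced.
Homoserine is absent, so OxaC is active.
With repressor OxaC bound, *morP* is not transcribed.
So MorP is not produced.
Required activator MorP is absent, so *orvH* is not transcribed.
→ *orvH* is OFF.
Mevalonate is present, so FubZ is inactive.
Maltulose is present, so MibH is inactive.
Required activator MibH is absent, so *ulmH* is not transcribed.
→ *ulmH* is OFF.
Fumarate is present, so QilD is inactive.
Required activator QilD is absent, so *pexC* is not transcribed.
→ *pexC* is OFF.
Ornithine is present, so NerE is active.
Cu²⁺ is present, so BexG is inactive.
Required activator BexG is absent, so *rudF* is not transcribed.
→ *rudF* is OFF.
Glyoxylate is present, so PurW is active.
c-di-GMP is present, so LutN is inactive.
Required activator LutN is absent, so *jalR* is not transcribed.
So JalR is not produced.
With repressor PurW bound, *gixP* is not transcribed.
→ *gixP* is OFF.
0 of the 5 genes are transcribed.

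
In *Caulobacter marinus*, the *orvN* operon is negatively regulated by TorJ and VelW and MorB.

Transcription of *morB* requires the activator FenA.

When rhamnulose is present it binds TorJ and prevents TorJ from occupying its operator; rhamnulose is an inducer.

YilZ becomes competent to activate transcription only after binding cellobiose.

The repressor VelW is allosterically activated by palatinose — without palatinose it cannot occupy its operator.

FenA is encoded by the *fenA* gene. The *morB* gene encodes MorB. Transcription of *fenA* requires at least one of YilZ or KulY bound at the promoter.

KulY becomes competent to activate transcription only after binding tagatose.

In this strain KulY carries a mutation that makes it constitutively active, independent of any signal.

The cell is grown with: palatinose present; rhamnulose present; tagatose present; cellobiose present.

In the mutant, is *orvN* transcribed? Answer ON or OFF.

Rhamnulose is present, so TorJ is inactive.
Palatinose is present, so VelW is active.
Cellobiose is present, so YilZ is active.
KulY is constitutively active in this strain.
Activator YilZ is present, so *fenA* is transcribed.
So FenA is produced and active.
No repressor is bound and FenA is active, so *morB* is transcribed.
So MorB is produced and active.
With repressor VelW bound, *orvN* is not transcribed.

OFF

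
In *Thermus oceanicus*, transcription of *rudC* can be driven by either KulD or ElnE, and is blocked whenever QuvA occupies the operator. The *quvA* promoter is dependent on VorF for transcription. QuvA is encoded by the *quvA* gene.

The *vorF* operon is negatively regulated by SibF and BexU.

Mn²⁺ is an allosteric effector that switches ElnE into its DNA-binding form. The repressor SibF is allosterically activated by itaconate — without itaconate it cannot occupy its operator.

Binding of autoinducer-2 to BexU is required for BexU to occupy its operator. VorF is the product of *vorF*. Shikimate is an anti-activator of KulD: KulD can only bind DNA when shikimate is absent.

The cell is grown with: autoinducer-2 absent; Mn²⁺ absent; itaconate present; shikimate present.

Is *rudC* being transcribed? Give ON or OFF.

OFF

Shikimate is present, so KulD is inactive.
Mn²⁺ is absent, so ElnE is inactive.
Itaconate is present, so SibF is active.
Autoinducer-2 is absent, so BexU is inactive.
With repressor SibF bound, *vorF* is not transcribed.
So VorF is not produced.
Required activator VorF is absent, so *quvA* is not transcribed.
So QuvA is not produced.
No activator is available at the *rudC* promoter, so *rudC* is not transcribed.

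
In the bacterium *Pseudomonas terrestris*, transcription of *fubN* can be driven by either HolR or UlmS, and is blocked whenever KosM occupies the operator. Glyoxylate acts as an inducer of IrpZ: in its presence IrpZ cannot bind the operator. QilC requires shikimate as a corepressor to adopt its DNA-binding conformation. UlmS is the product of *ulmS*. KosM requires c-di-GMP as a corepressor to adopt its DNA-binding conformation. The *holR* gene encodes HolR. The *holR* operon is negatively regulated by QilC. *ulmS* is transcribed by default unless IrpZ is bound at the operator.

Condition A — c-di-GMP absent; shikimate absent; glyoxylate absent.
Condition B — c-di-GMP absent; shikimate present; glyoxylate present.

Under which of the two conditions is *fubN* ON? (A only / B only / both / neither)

Condition A:
c-di-GMP is absent, so KosM is inactive.
Shikimate is absent, so QilC is inactive.
With no repressor bound, *holR* is transcribed.
So HolR is produced and active.
Glyoxylate is absent, so IrpZ is active.
With repressor IrpZ bound, *ulmS* is not transcribed.
So UlmS is not produced.
Activator HolR is present, so *fubN* is transcribed.
→ *fubN* is ON in A.
Condition B:
c-di-GMP is absent, so KosM is inactive.
Shikimate is present, so QilC is active.
With repressor QilC bound, *holR* is not transcribed.
So HolR is not produced.
Glyoxylate is present, so IrpZ is inactive.
With no repressor bound, *ulmS* is transcribed.
So UlmS is produced and active.
Activator UlmS is present, so *fubN* is transcribed.
→ *fubN* is ON in B.

both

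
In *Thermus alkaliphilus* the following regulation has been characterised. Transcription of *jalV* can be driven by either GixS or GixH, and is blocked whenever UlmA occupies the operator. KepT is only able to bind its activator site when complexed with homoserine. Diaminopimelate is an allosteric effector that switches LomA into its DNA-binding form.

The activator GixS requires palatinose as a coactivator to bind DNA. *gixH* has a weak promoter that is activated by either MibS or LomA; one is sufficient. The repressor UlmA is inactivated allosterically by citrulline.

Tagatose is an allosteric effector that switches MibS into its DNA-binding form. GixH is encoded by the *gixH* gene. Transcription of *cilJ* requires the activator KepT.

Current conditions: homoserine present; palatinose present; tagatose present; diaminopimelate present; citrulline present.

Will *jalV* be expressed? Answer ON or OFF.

ON

Palatinose is present, so GixS is active.
Tagatose is present, so MibS is active.
Diaminopimelate is present, so LomA is active.
Activator MibS is present, so *gixH* is transcribed.
So GixH is produced and active.
Citrulline is present, so UlmA is inactive.
Activator GixS is present, so *jalV* is transcribed.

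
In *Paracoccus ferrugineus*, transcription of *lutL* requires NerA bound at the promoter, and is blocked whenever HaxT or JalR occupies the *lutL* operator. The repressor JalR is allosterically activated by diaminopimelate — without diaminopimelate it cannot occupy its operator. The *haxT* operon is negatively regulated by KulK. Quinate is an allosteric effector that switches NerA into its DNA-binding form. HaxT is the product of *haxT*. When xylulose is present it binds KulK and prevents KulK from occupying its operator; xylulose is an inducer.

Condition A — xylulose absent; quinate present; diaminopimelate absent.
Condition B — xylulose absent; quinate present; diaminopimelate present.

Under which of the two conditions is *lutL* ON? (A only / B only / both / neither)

A only

Condition A:
Xylulose is absent, so KulK is active.
With repressor KulK bound, *haxT* is not transcribed.
So HaxT is not produced.
Quinate is present, so NerA is active.
Diaminopimelate is absent, so JalR is inactive.
No repressor is bound and NerA is active, so *lutL* is transcribed.
→ *lutL* is ON in A.
Condition B:
Xylulose is absent, so KulK is active.
With repressor KulK bound, *haxT* is not transcribed.
So HaxT is not produced.
Quinate is present, so NerA is active.
Diaminopimelate is present, so JalR is active.
With repressor JalR bound, *lutL* is not transcribed.
→ *lutL* is OFF in B.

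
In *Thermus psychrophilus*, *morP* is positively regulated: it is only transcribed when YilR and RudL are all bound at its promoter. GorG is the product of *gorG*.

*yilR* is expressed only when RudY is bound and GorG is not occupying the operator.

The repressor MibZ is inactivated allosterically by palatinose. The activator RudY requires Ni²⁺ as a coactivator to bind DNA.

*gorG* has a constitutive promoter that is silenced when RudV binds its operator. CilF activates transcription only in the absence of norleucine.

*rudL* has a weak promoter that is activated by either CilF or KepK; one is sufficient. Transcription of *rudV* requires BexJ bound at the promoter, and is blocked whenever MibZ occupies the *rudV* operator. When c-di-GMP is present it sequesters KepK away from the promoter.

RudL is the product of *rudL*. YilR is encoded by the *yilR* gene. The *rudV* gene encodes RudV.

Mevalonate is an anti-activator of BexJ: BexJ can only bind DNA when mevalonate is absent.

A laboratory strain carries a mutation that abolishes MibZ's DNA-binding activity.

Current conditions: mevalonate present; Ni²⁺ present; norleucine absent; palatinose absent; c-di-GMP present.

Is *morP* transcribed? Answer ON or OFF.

OFF

Ni²⁺ is present, so RudY is active.
Mevalonate is present, so BexJ is inactive.
MibZ is non-functional in this strain, so it has no effect.
Required activator BexJ is absent, so *rudV* is not transcribed.
So RudV is not produced.
With no repressor bound, *gorG* is transcribed.
So GorG is produced and active.
With repressor GorG bound, *yilR* is not transcribed.
So YilR is not produced.
Norleucine is absent, so CilF is active.
c-di-GMP is present, so KepK is inactive.
Activator CilF is present, so *rudL* is transcribed.
So RudL is produced and active.
Required activator YilR is absent, so *morP* is not transcribed.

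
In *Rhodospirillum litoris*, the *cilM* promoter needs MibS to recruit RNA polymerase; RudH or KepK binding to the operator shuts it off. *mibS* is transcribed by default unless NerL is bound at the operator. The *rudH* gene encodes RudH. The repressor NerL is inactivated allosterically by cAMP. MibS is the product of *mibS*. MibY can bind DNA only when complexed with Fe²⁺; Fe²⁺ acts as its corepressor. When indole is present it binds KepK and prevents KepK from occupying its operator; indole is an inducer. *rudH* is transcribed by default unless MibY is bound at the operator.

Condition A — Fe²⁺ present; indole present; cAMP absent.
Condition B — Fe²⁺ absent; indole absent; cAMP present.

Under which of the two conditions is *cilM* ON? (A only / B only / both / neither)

Condition A:
Fe²⁺ is present, so MibY is active.
With repressor MibY bound, *rudH* is not transcribed.
So RudH is not produced.
Indole is present, so KepK is inactive.
cAMP is absent, so NerL is active.
With repressor NerL bound, *mibS* is not transcribed.
So MibS is not produced.
Required activator MibS is absent, so *cilM* is not transcribed.
→ *cilM* is OFF in A.
Condition B:
Fe²⁺ is absent, so MibY is inactive.
With no repressor bound, *rudH* is transcribed.
So RudH is produced and active.
Indole is absent, so KepK is active.
cAMP is present, so NerL is inactive.
With no repressor bound, *mibS* is transcribed.
So MibS is produced and active.
With repressor RudH bound, *cilM* is not transcribed.
→ *cilM* is OFF in B.

neither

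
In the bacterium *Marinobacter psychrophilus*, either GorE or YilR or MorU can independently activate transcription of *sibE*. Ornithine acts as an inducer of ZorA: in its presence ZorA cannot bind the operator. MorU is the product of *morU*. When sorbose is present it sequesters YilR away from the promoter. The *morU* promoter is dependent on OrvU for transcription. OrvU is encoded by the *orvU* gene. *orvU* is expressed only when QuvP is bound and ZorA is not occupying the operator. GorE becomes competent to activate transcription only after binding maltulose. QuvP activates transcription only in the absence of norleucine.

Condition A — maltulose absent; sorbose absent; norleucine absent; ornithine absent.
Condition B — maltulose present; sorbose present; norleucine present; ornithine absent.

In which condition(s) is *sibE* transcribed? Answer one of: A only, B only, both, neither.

both

Condition A:
Maltulose is absent, so GorE is inactive.
Sorbose is absent, so YilR is active.
Norleucine is absent, so QuvP is active.
Ornithine is absent, so ZorA is active.
With repressor ZorA bound, *orvU* is not transcribed.
So OrvU is not produced.
Required activator OrvU is absent, so *morU* is not transcribed.
So MorU is not produced.
Activator YilR is present, so *sibE* is transcribed.
→ *sibE* is ON in A.
Condition B:
Maltulose is present, so GorE is active.
Sorbose is present, so YilR is inactive.
Norleucine is present, so QuvP is inactive.
Ornithine is absent, so ZorA is active.
With repressor ZorA bound, *orvU* is not transcribed.
So OrvU is not produced.
Required activator OrvU is absent, so *morU* is not transcribed.
So MorU is not produced.
Activator GorE is present, so *sibE* is transcribed.
→ *sibE* is ON in B.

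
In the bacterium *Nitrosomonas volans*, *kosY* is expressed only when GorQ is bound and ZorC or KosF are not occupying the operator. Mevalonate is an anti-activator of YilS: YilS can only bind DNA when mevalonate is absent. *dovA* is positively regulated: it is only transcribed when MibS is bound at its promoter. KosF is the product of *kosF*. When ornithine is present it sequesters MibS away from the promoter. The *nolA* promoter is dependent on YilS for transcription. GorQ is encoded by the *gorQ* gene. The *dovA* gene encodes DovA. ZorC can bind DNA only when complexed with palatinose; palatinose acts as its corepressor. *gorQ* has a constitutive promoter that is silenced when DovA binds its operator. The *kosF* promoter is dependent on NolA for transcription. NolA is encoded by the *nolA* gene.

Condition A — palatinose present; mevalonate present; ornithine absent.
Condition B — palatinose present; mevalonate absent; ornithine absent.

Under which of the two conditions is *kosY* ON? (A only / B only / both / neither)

neither

Condition A:
Palatinose is present, so ZorC is active.
Mevalonate is present, so YilS is inactive.
Required activator YilS is absent, so *nolA* is not transcribed.
So NolA is not produced.
Required activator NolA is absent, so *kosF* is not transcribed.
So KosF is not produced.
Ornithine is absent, so MibS is active.
No repressor is bound and MibS is active, so *dovA* is transcribed.
So DovA is produced and active.
With repressor DovA bound, *gorQ* is not transcribed.
So GorQ is not produced.
With repressor ZorC bound, *kosY* is not transcribed.
→ *kosY* is OFF in A.
Condition B:
Palatinose is present, so ZorC is active.
Mevalonate is absent, so YilS is active.
No repressor is bound and YilS is active, so *nolA* is transcribed.
So NolA is produced and active.
No repressor is bound and NolA is active, so *kosF* is transcribed.
So KosF is produced and active.
Ornithine is absent, so MibS is active.
No repressor is bound and MibS is active, so *dovA* is transcribed.
So DovA is produced and active.
With repressor DovA bound, *gorQ* is not transcribed.
So GorQ is not produced.
With repressor ZorC bound, *kosY* is not transcribed.
→ *kosY* is OFF in B.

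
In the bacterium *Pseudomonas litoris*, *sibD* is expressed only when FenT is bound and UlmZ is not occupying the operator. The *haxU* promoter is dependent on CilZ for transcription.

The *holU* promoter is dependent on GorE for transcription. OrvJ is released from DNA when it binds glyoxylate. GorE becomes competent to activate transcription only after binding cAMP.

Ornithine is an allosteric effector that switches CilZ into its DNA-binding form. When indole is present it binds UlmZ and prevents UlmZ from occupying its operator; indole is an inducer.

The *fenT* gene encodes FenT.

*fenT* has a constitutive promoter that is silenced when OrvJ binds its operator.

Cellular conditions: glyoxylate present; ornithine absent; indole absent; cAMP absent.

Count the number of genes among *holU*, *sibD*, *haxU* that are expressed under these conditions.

cAMP is absent, so GorE is inactive.
Required activator GorE is absent, so *holU* is not transcribed.
→ *holU* is OFF.
Indole is absent, so UlmZ is active.
Glyoxylate is present, so OrvJ is inactive.
With no repressor bound, *fenT* is transcribed.
So FenT is produced and active.
With repressor UlmZ bound, *sibD* is not transcribed.
→ *sibD* is OFF.
Ornithine is absent, so CilZ is inactive.
Required activator CilZ is absent, so *haxU* is not transcribed.
→ *haxU* is OFF.
0 of the 3 genes are transcribed.

0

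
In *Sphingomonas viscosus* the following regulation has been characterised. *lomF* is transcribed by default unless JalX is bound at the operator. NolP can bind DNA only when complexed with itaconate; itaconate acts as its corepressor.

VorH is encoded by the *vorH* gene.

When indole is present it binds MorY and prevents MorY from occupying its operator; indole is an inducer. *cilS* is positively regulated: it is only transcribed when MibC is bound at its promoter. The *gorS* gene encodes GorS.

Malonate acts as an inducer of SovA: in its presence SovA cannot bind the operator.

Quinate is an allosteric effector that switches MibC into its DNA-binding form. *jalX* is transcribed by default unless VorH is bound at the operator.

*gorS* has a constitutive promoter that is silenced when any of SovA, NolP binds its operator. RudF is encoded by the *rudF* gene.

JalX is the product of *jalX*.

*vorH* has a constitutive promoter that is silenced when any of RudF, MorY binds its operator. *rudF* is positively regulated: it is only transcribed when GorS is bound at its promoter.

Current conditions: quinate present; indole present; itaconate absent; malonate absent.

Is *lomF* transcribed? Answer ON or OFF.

ON

Malonate is absent, so SovA is active.
Itaconate is absent, so NolP is inactive.
With repressor SovA bound, *gorS* is not transcribed.
So GorS is not produced.
Required activator GorS is absent, so *rudF* is not transcribed.
So RudF is not produced.
Indole is present, so MorY is inactive.
With no repressor bound, *vorH* is transcribed.
So VorH is produced and active.
With repressor VorH bound, *jalX* is not transcribed.
So JalX is not produced.
With no repressor bound, *lomF* is transcribed.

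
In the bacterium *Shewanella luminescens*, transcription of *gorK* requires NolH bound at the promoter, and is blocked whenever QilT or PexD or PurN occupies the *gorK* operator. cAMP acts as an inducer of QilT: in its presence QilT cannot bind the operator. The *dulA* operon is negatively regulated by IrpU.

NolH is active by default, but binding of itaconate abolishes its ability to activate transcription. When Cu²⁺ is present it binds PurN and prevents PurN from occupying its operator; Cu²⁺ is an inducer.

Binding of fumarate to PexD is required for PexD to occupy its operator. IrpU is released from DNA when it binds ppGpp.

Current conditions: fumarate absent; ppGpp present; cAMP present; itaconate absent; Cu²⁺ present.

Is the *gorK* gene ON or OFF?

Itaconate is absent, so NolH is active.
cAMP is present, so QilT is inactive.
Fumarate is absent, so PexD is inactive.
Cu²⁺ is present, so PurN is inactive.
No repressor is bound and NolH is active, so *gorK* is transcribed.

ON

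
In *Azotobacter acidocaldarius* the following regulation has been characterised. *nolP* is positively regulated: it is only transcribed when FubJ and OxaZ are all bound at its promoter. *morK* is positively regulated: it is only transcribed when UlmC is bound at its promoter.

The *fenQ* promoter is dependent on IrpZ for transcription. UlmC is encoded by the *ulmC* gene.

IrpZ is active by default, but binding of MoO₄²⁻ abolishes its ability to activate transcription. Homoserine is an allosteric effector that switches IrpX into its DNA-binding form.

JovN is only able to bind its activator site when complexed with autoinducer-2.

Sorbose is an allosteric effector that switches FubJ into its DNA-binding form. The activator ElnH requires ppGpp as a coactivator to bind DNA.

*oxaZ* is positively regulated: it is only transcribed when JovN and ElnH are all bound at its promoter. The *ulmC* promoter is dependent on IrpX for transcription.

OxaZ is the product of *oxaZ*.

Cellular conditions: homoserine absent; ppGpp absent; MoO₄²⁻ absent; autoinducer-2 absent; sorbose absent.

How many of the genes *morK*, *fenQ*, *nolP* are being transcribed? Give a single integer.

1

Homoserine is absent, so IrpX is inactive.
Required activator IrpX is absent, so *ulmC* is not transcribed.
So UlmC is not produced.
Required activator UlmC is absent, so *morK* is not transcribed.
→ *morK* is OFF.
MoO₄²⁻ is absent, so IrpZ is active.
No repressor is bound and IrpZ is active, so *fenQ* is transcribed.
→ *fenQ* is ON.
Sorbose is absent, so FubJ is inactive.
Autoinducer-2 is absent, so JovN is inactive.
ppGpp is absent, so ElnH is inactive.
Required activator JovN is absent, so *oxaZ* is not transcribed.
So OxaZ is not produced.
Required activator FubJ is absent, so *nolP* is not transcribed.
→ *nolP* is OFF.
1 of the 3 genes is transcribed.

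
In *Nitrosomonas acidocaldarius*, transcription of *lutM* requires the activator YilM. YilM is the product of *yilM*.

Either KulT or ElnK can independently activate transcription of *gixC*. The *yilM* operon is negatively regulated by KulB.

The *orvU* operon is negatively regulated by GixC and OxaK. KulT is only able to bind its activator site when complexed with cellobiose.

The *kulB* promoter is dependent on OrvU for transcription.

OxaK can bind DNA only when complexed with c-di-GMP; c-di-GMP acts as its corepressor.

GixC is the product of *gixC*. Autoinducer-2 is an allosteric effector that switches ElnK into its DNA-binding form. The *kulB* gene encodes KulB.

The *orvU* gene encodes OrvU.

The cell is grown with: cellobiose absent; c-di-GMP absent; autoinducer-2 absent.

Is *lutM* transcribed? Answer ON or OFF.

OFF

Cellobiose is absent, so KulT is inactive.
Autoinducer-2 is absent, so ElnK is inactive.
No activator is available at the *gixC* promoter, so *gixC* is not transcribed.
So GixC is not produced.
c-di-GMP is absent, so OxaK is inactive.
With no repressor bound, *orvU* is transcribed.
So OrvU is produced and active.
No repressor is bound and OrvU is active, so *kulB* is transcribed.
So KulB is produced and active.
With repressor KulB bound, *yilM* is not transcribed.
So YilM is not produced.
Required activator YilM is absent, so *lutM* is not transcribed.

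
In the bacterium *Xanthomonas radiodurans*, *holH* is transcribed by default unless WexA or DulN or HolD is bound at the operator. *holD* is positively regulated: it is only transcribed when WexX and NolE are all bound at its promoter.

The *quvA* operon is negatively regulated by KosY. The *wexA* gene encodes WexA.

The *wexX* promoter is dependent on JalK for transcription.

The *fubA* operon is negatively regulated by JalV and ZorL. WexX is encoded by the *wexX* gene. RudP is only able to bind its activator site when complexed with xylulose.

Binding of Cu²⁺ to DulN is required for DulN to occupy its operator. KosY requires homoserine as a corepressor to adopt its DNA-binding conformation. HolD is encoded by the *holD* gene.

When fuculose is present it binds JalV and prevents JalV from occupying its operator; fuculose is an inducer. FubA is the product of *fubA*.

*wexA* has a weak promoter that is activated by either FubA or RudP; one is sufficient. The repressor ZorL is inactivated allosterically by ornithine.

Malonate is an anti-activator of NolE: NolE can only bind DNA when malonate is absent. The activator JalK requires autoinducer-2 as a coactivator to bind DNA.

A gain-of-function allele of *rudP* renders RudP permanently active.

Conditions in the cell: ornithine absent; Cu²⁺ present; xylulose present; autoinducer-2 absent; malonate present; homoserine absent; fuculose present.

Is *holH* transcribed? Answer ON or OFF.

Fuculose is present, so JalV is inactive.
Ornithine is absent, so ZorL is active.
With repressor ZorL bound, *fubA* is not transcribed.
So FubA is not produced.
RudP is constitutively active in this strain.
Activator RudP is present, so *wexA* is transcribed.
So WexA is produced and active.
Cu²⁺ is present, so DulN is active.
Autoinducer-2 is absent, so JalK is inactive.
Required activator JalK is absent, so *wexX* is not transcribed.
So WexX is not produced.
Malonate is present, so NolE is inactive.
Required activator WexX is absent, so *holD* is not transcribed.
So HolD is not produced.
With repressor WexA bound, *holH* is not transcribed.

OFF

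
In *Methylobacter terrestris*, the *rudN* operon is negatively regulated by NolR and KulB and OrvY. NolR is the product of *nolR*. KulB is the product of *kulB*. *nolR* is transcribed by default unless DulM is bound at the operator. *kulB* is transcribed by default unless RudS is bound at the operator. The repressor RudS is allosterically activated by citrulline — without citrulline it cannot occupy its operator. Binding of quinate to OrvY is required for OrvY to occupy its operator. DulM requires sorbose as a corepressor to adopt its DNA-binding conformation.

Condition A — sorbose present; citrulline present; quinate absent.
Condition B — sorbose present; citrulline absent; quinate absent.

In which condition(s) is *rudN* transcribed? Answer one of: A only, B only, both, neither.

Condition A:
Sorbose is present, so DulM is active.
With repressor DulM bound, *nolR* is not transcribed.
So NolR is not produced.
Citrulline is present, so RudS is active.
With repressor RudS bound, *kulB* is not transcribed.
So KulB is not produced.
Quinate is absent, so OrvY is inactive.
With no repressor bound, *rudN* is transcribed.
→ *rudN* is ON in A.
Condition B:
Sorbose is present, so DulM is active.
With repressor DulM bound, *nolR* is not transcribed.
So NolR is not produced.
Citrulline is absent, so RudS is inactive.
With no repressor bound, *kulB* is transcribed.
So KulB is produced and active.
Quinate is absent, so OrvY is inactive.
With repressor KulB bound, *rudN* is not transcribed.
→ *rudN* is OFF in B.

A only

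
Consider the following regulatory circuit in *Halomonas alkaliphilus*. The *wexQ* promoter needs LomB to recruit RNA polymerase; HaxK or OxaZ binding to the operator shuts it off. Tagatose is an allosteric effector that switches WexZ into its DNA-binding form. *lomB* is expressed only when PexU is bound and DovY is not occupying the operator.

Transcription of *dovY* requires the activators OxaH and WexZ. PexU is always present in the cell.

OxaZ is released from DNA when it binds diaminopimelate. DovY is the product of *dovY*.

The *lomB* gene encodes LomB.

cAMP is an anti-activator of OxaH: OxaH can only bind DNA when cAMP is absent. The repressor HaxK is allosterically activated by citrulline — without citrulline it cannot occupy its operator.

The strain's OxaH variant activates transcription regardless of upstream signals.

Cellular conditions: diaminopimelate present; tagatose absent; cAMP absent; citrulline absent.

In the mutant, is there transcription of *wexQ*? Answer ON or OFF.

Citrulline is absent, so HaxK is inactive.
Diaminopimelate is present, so OxaZ is inactive.
OxaH is constitutively active in this strain.
Tagatose is absent, so WexZ is inactive.
Required activator WexZ is absent, so *dovY* is not transcribed.
So DovY is not produced.
PexU is produced constitutively and is active.
No repressor is bound and PexU is active, so *lomB* is transcribed.
So LomB is produced and active.
No repressor is bound and LomB is active, so *wexQ* is transcribed.

ON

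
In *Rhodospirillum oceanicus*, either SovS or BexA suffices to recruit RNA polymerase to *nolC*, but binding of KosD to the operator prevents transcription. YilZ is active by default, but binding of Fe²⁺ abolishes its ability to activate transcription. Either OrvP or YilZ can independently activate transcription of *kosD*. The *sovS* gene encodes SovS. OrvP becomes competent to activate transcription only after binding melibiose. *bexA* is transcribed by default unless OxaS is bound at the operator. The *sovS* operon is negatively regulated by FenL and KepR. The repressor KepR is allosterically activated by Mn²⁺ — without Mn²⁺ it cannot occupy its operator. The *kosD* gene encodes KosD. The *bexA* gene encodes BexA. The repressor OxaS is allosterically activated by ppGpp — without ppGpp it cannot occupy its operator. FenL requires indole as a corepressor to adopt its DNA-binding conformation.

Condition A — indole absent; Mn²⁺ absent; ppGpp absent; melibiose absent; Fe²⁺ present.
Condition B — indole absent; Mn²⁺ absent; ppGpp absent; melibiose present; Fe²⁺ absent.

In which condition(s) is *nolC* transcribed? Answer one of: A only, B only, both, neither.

A only

Condition A:
Indole is absent, so FenL is inactive.
Mn²⁺ is absent, so KepR is inactive.
With no repressor bound, *sovS* is transcribed.
So SovS is produced and active.
ppGpp is absent, so OxaS is inactive.
With no repressor bound, *bexA* is transcribed.
So BexA is produced and active.
Melibiose is absent, so OrvP is inactive.
Fe²⁺ is present, so YilZ is inactive.
No activator is available at the *kosD* promoter, so *kosD* is not transcribed.
So KosD is not produced.
Activator SovS is present, so *nolC* is transcribed.
→ *nolC* is ON in A.
Condition B:
Indole is absent, so FenL is inactive.
Mn²⁺ is absent, so KepR is inactive.
With no repressor bound, *sovS* is transcribed.
So SovS is produced and active.
ppGpp is absent, so OxaS is inactive.
With no repressor bound, *bexA* is transcribed.
So BexA is produced and active.
Melibiose is present, so OrvP is active.
Fe²⁺ is absent, so YilZ is active.
Activator OrvP is present, so *kosD* is transcribed.
So KosD is produced and active.
With repressor KosD bound, *nolC* is not transcribed.
→ *nolC* is OFF in B.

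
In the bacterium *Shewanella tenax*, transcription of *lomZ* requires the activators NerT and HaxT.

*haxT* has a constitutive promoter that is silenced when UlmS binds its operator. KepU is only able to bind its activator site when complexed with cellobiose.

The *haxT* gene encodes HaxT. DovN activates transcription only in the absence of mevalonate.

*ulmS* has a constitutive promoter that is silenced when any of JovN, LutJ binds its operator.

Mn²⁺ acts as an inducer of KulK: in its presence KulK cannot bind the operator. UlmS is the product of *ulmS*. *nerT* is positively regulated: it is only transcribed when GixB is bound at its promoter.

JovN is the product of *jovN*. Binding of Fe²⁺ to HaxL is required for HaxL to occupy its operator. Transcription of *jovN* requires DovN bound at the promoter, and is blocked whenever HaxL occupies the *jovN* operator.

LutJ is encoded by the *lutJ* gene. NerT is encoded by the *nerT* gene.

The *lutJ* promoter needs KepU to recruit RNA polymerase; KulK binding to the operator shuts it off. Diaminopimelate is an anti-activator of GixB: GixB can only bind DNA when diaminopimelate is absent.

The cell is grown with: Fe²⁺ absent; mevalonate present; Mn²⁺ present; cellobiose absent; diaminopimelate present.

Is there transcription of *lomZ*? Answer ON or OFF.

Diaminopimelate is present, so GixB is inactive.
Required activator GixB is absent, so *nerT* is not transcribed.
So NerT is not produced.
Mevalonate is present, so DovN is inactive.
Fe²⁺ is absent, so HaxL is inactive.
Required activator DovN is absent, so *jovN* is not transcribed.
So JovN is not produced.
Cellobiose is absent, so KepU is inactive.
Mn²⁺ is present, so KulK is inactive.
Required activator KepU is absent, so *lutJ* is not transcribed.
So LutJ is not produced.
With no repressor bound, *ulmS* is transcribed.
So UlmS is produced and active.
With repressor UlmS bound, *haxT* is not transcribed.
So HaxT is not produced.
Required activator NerT is absent, so *lomZ* is not transcribed.

OFF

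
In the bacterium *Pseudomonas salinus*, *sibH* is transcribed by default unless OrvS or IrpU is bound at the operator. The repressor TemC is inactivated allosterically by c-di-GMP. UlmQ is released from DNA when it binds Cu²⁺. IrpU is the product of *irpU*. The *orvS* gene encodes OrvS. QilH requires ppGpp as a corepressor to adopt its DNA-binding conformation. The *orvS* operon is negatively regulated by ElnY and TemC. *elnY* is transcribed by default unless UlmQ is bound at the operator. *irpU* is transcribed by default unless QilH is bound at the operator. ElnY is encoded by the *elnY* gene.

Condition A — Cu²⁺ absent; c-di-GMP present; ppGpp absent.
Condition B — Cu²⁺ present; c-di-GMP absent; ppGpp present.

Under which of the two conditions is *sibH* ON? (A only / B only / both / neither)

Condition A:
Cu²⁺ is absent, so UlmQ is active.
With repressor UlmQ bound, *elnY* is not transcribed.
So ElnY is not produced.
c-di-GMP is present, so TemC is inactive.
With no repressor bound, *orvS* is transcribed.
So OrvS is produced and active.
ppGpp is absent, so QilH is inactive.
With no repressor bound, *irpU* is transcribed.
So IrpU is produced and active.
With repressor OrvS bound, *sibH* is not transcribed.
→ *sibH* is OFF in A.
Condition B:
Cu²⁺ is present, so UlmQ is inactive.
With no repressor bound, *elnY* is transcribed.
So ElnY is produced and active.
c-di-GMP is absent, so TemC is active.
With repressor ElnY bound, *orvS* is not transcribed.
So OrvS is not produced.
ppGpp is present, so QilH is active.
With repressor QilH bound, *irpU* is not transcribed.
So IrpU is not produced.
With no repressor bound, *sibH* is transcribed.
→ *sibH* is ON in B.

B only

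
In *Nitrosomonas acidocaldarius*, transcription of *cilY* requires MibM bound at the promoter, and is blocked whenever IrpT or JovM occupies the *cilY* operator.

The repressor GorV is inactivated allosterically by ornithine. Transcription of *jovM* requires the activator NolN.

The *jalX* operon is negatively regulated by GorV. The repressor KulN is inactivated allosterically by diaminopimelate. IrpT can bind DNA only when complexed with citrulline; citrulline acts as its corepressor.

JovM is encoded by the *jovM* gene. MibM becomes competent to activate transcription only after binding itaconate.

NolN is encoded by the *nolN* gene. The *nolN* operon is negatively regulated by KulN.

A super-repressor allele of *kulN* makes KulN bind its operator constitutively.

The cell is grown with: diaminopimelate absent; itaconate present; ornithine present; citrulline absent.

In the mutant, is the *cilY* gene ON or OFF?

ON

Citrulline is absent, so IrpT is inactive.
Itaconate is present, so MibM is active.
KulN is constitutively active in this strain.
With repressor KulN bound, *nolN* is not transcribed.
So NolN is not produced.
Required activator NolN is absent, so *jovM* is not transcribed.
So JovM is not produced.
No repressor is bound and MibM is active, so *cilY* is transcribed.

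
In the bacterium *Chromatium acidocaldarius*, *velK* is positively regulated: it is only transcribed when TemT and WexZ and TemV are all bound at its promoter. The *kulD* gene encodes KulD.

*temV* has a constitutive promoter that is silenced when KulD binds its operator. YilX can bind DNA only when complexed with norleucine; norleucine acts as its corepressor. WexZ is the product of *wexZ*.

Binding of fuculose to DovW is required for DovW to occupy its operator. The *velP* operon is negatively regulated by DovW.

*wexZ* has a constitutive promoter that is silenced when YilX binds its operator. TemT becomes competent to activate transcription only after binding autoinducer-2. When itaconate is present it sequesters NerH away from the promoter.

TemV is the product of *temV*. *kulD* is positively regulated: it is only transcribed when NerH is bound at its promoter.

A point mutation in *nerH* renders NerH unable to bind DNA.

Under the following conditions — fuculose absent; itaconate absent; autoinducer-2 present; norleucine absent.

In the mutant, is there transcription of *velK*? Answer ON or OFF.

Autoinducer-2 is present, so TemT is active.
Norleucine is absent, so YilX is inactive.
With no repressor bound, *wexZ* is transcribed.
So WexZ is produced and active.
NerH is non-functional in this strain, so it has no effect.
Required activator NerH is absent, so *kulD* is not transcribed.
So KulD is not produced.
With no repressor bound, *temV* is transcribed.
So TemV is produced and active.
No repressor is bound and TemT and WexZ and TemV are active, so *velK* is transcribed.

ON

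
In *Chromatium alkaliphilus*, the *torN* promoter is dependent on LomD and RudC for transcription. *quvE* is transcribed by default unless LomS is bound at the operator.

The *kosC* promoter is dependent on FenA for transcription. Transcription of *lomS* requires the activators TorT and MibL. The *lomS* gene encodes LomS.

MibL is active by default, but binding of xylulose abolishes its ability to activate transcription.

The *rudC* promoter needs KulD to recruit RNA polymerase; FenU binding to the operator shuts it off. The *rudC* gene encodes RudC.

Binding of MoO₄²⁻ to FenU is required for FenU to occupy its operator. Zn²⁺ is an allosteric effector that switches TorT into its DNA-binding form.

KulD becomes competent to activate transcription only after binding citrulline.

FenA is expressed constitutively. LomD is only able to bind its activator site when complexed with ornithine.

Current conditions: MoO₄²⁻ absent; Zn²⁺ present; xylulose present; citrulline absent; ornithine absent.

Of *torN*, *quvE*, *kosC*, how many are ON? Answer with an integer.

Ornithine is absent, so LomD is inactive.
MoO₄²⁻ is absent, so FenU is inactive.
Citrulline is absent, so KulD is inactive.
Required activator KulD is absent, so *rudC* is not transcribed.
So RudC is not produced.
Required activator LomD is absent, so *torN* is not transcribed.
→ *torN* is OFF.
Zn²⁺ is present, so TorT is active.
Xylulose is present, so MibL is inactive.
Required activator MibL is absent, so *lomS* is not transcribed.
So LomS is not produced.
With no repressor bound, *quvE* is transcribed.
→ *quvE* is ON.
FenA is produced constitutively and is active.
No repressor is bound and FenA is active, so *kosC* is transcribed.
→ *kosC* is ON.
2 of the 3 genes are transcribed.

2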